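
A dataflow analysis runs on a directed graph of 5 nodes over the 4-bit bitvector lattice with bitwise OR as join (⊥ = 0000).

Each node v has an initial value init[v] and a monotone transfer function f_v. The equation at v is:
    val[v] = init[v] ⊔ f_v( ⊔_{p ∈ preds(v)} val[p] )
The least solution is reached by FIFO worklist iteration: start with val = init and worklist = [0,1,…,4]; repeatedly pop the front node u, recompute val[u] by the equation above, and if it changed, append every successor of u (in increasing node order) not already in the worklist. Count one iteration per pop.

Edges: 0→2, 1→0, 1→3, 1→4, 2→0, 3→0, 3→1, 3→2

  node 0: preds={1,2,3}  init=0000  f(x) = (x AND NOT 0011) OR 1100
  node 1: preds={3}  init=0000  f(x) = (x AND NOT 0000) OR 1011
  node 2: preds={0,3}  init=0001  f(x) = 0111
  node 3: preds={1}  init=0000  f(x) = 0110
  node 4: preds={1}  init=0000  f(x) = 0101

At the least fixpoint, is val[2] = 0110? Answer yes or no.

no

Iteration log — 11 steps:
  step 1. node 0  ⊔preds=0001  new=1100  old=0000  +wl: 
  step 2. node 1  ⊔preds=0000  new=1011  old=0000  +wl: 0
  step 3. node 2  ⊔preds=1100  new=0111  old=0001  +wl: 
  step 4. node 3  ⊔preds=1011  new=0110  old=0000  +wl: 1,2
  step 5. node 4  ⊔preds=1011  new=0101  old=0000  +wl: 
  step 6. node 0  ⊔preds=1111  new=1100  stable
  step 7. node 1  ⊔preds=0110  new=1111  old=1011  +wl: 0,3,4
  step 8. node 2  ⊔preds=1110  new=0111  stable
  step 9. node 0  ⊔preds=1111  new=1100  stable
  step 10. node 3  ⊔preds=1111  new=0110  stable
  step 11. node 4  ⊔preds=1111  new=0101  stable

Least fixpoint reached:
  node 0: 1100
  node 1: 1111
  node 2: 0111
  node 3: 0110
  node 4: 0101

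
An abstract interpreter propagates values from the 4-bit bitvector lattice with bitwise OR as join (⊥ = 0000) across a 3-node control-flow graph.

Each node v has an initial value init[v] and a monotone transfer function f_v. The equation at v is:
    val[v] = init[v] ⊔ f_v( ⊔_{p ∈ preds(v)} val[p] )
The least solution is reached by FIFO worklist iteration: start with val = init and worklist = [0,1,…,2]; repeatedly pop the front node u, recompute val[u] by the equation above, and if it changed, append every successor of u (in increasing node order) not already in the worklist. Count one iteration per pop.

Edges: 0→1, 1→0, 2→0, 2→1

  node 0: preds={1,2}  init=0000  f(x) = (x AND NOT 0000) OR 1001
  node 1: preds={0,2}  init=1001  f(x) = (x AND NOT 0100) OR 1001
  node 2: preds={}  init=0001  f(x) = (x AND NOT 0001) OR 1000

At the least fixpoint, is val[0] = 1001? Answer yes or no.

Worklist (5 pops):
  #1 pop 0: in=1001 → 1001 (was 0000); enqueue []
  #2 pop 1: in=1001 → 1001 (no change)
  #3 pop 2: in=0000 → 1001 (was 0001); enqueue [0,1]
  #4 pop 0: in=1001 → 1001 (no change)
  #5 pop 1: in=1001 → 1001 (no change)

Fixpoint:
  val[0] = 1001
  val[1] = 1001
  val[2] = 1001

yes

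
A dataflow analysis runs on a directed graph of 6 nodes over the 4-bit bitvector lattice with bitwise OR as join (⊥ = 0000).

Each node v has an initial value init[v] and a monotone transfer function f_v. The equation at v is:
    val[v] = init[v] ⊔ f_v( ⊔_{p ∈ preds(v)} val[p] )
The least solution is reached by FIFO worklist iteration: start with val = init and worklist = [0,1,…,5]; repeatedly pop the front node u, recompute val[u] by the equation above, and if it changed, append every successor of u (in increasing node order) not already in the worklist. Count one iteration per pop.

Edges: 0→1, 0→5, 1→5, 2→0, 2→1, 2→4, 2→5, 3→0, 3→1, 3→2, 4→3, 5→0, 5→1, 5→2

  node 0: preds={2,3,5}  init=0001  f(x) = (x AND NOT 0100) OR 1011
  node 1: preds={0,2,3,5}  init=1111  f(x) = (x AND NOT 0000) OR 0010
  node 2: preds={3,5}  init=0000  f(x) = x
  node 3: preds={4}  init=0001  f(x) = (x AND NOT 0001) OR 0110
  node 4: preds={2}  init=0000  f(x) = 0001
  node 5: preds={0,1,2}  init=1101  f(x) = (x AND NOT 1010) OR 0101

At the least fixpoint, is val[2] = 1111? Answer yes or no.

yes

Trace (14 dequeues):
  [1] u=0 | in 1101 | out 1011 | prev 0001 | push {}
  [2] u=1 | in 1111 | out 1111 | ==
  [3] u=2 | in 1101 | out 1101 | prev 0000 | push {0,1}
  [4] u=3 | in 0000 | out 0111 | prev 0001 | push {2}
  [5] u=4 | in 1101 | out 0001 | prev 0000 | push {3}
  [6] u=5 | in 1111 | out 1101 | ==
  [7] u=0 | in 1111 | out 1011 | ==
  [8] u=1 | in 1111 | out 1111 | ==
  [9] u=2 | in 1111 | out 1111 | prev 1101 | push {0,1,4,5}
  [10] u=3 | in 0001 | out 0111 | ==
  [11] u=0 | in 1111 | out 1011 | ==
  [12] u=1 | in 1111 | out 1111 | ==
  [13] u=4 | in 1111 | out 0001 | ==
  [14] u=5 | in 1111 | out 1101 | ==

Converged values:
  [0] 1011
  [1] 1111
  [2] 1111
  [3] 0111
  [4] 0001
  [5] 1101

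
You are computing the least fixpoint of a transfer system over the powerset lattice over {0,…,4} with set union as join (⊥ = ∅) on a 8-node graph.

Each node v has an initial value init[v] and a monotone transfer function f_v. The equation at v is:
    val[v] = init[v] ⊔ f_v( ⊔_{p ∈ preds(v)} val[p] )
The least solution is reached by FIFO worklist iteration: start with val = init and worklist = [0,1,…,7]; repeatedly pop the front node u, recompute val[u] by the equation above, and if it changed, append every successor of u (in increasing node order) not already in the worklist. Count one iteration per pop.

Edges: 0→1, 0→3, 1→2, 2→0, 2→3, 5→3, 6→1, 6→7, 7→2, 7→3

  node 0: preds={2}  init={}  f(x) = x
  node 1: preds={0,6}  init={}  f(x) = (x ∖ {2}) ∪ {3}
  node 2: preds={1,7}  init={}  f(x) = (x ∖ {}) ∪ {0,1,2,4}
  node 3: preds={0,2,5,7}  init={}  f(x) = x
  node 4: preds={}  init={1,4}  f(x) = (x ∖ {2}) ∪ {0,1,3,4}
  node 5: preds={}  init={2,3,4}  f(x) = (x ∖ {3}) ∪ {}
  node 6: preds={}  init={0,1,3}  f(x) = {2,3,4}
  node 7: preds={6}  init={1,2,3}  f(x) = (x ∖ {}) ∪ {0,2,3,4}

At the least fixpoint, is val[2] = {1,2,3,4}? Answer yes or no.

Iteration log — 12 steps:
  step 1. node 0  ⊔preds={}  new={}  stable
  step 2. node 1  ⊔preds={0,1,3}  new={0,1,3}  old={}  +wl: 
  step 3. node 2  ⊔preds={0,1,2,3}  new={0,1,2,3,4}  old={}  +wl: 0
  step 4. node 3  ⊔preds={0,1,2,3,4}  new={0,1,2,3,4}  old={}  +wl: 
  step 5. node 4  ⊔preds={}  new={0,1,3,4}  old={1,4}  +wl: 
  step 6. node 5  ⊔preds={}  new={2,3,4}  stable
  step 7. node 6  ⊔preds={}  new={0,1,2,3,4}  old={0,1,3}  +wl: 1
  step 8. node 7  ⊔preds={0,1,2,3,4}  new={0,1,2,3,4}  old={1,2,3}  +wl: 2,3
  step 9. node 0  ⊔preds={0,1,2,3,4}  new={0,1,2,3,4}  old={}  +wl: 
  step 10. node 1  ⊔preds={0,1,2,3,4}  new={0,1,3,4}  old={0,1,3}  +wl: 
  step 11. node 2  ⊔preds={0,1,2,3,4}  new={0,1,2,3,4}  stable
  step 12. node 3  ⊔preds={0,1,2,3,4}  new={0,1,2,3,4}  stable

Least fixpoint reached:
  node 0: {0,1,2,3,4}
  node 1: {0,1,3,4}
  node 2: {0,1,2,3,4}
  node 3: {0,1,2,3,4}
  node 4: {0,1,3,4}
  node 5: {2,3,4}
  node 6: {0,1,2,3,4}
  node 7: {0,1,2,3,4}

no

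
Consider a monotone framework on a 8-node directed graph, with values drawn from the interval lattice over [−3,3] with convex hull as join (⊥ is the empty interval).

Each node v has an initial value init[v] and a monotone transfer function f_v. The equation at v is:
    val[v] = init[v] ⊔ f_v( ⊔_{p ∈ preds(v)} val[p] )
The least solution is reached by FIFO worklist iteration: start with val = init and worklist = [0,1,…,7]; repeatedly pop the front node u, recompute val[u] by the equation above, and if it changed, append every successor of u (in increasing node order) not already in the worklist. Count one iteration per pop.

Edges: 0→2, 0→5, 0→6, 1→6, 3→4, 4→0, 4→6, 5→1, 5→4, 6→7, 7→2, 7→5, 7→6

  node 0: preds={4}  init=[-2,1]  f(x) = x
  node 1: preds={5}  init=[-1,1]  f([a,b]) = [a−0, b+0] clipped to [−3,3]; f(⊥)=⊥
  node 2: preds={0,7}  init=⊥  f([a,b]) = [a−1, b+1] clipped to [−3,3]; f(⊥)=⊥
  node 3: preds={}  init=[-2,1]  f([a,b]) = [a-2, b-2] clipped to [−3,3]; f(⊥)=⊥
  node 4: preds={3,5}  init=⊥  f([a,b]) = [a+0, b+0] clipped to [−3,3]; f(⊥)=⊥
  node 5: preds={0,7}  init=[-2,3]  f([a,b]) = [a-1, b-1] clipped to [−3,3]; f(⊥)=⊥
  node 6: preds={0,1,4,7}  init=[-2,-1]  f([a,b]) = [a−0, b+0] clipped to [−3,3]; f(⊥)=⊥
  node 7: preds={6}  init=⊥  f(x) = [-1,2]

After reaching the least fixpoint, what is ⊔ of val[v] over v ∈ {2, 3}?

[-3,3]

Iteration log — 19 steps:
  step 1. node 0  ⊔preds=⊥  new=[-2,1]  stable
  step 2. node 1  ⊔preds=[-2,3]  new=[-2,3]  old=[-1,1]  +wl: 
  step 3. node 2  ⊔preds=[-2,1]  new=[-3,2]  old=⊥  +wl: 
  step 4. node 3  ⊔preds=⊥  new=[-2,1]  stable
  step 5. node 4  ⊔preds=[-2,3]  new=[-2,3]  old=⊥  +wl: 0
  step 6. node 5  ⊔preds=[-2,1]  new=[-3,3]  old=[-2,3]  +wl: 1,4
  step 7. node 6  ⊔preds=[-2,3]  new=[-2,3]  old=[-2,-1]  +wl: 
  step 8. node 7  ⊔preds=[-2,3]  new=[-1,2]  old=⊥  +wl: 2,5,6
  step 9. node 0  ⊔preds=[-2,3]  new=[-2,3]  old=[-2,1]  +wl: 
  step 10. node 1  ⊔preds=[-3,3]  new=[-3,3]  old=[-2,3]  +wl: 
  step 11. node 4  ⊔preds=[-3,3]  new=[-3,3]  old=[-2,3]  +wl: 0
  step 12. node 2  ⊔preds=[-2,3]  new=[-3,3]  old=[-3,2]  +wl: 
  step 13. node 5  ⊔preds=[-2,3]  new=[-3,3]  stable
  step 14. node 6  ⊔preds=[-3,3]  new=[-3,3]  old=[-2,3]  +wl: 7
  step 15. node 0  ⊔preds=[-3,3]  new=[-3,3]  old=[-2,3]  +wl: 2,5,6
  step 16. node 7  ⊔preds=[-3,3]  new=[-1,2]  stable
  step 17. node 2  ⊔preds=[-3,3]  new=[-3,3]  stable
  step 18. node 5  ⊔preds=[-3,3]  new=[-3,3]  stable
  step 19. node 6  ⊔preds=[-3,3]  new=[-3,3]  stable

Least fixpoint reached:
  node 0: [-3,3]
  node 1: [-3,3]
  node 2: [-3,3]
  node 3: [-2,1]
  node 4: [-3,3]
  node 5: [-3,3]
  node 6: [-3,3]
  node 7: [-1,2]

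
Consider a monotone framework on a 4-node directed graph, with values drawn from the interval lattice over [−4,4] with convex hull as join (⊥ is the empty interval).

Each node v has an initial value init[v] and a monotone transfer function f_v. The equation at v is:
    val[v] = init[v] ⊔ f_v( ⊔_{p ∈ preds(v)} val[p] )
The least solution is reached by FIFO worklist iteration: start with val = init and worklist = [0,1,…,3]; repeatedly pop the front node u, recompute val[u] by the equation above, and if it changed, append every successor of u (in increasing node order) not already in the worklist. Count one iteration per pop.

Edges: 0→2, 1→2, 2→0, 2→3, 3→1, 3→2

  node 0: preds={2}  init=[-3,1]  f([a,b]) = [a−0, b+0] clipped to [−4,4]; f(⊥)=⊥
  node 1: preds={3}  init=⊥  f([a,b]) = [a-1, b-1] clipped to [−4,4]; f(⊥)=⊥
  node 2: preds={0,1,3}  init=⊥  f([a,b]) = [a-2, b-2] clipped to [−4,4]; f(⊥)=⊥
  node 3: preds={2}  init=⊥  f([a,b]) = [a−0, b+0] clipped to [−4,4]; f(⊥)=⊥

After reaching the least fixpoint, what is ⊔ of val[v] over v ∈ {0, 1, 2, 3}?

[-4,1]

Worklist (7 pops):
  #1 pop 0: in=⊥ → [-3,1] (no change)
  #2 pop 1: in=⊥ → ⊥ (no change)
  #3 pop 2: in=[-3,1] → [-4,-1] (was ⊥); enqueue [0]
  #4 pop 3: in=[-4,-1] → [-4,-1] (was ⊥); enqueue [1,2]
  #5 pop 0: in=[-4,-1] → [-4,1] (was [-3,1]); enqueue []
  #6 pop 1: in=[-4,-1] → [-4,-2] (was ⊥); enqueue []
  #7 pop 2: in=[-4,1] → [-4,-1] (no change)

Fixpoint:
  val[0] = [-4,1]
  val[1] = [-4,-2]
  val[2] = [-4,-1]
  val[3] = [-4,-1]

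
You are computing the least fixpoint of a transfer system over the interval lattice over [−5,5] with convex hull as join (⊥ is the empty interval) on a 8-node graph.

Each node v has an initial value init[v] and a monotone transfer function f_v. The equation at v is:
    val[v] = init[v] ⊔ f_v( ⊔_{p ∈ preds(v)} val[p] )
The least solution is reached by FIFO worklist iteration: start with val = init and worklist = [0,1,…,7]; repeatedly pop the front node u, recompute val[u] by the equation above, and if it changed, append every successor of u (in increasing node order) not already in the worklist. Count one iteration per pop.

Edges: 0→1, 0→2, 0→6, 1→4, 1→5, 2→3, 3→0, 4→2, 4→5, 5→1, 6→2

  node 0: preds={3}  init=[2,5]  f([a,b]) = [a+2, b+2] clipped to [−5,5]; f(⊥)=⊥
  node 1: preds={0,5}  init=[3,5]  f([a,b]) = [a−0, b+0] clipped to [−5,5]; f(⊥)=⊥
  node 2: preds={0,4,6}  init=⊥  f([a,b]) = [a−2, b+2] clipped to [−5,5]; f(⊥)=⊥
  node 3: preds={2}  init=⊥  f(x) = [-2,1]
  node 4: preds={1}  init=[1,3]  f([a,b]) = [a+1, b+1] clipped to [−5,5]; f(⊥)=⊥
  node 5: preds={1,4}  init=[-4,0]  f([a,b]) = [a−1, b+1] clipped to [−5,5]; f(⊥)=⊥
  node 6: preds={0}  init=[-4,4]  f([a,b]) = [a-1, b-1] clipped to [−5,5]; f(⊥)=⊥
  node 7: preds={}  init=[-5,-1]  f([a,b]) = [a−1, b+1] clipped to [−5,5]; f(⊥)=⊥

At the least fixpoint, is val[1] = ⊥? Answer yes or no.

Worklist (15 pops):
  #1 pop 0: in=⊥ → [2,5] (no change)
  #2 pop 1: in=[-4,5] → [-4,5] (was [3,5]); enqueue []
  #3 pop 2: in=[-4,5] → [-5,5] (was ⊥); enqueue []
  #4 pop 3: in=[-5,5] → [-2,1] (was ⊥); enqueue [0]
  #5 pop 4: in=[-4,5] → [-3,5] (was [1,3]); enqueue [2]
  #6 pop 5: in=[-4,5] → [-5,5] (was [-4,0]); enqueue [1]
  #7 pop 6: in=[2,5] → [-4,4] (no change)
  #8 pop 7: in=⊥ → [-5,-1] (no change)
  #9 pop 0: in=[-2,1] → [0,5] (was [2,5]); enqueue [6]
  #10 pop 2: in=[-4,5] → [-5,5] (no change)
  #11 pop 1: in=[-5,5] → [-5,5] (was [-4,5]); enqueue [4,5]
  #12 pop 6: in=[0,5] → [-4,4] (no change)
  #13 pop 4: in=[-5,5] → [-4,5] (was [-3,5]); enqueue [2]
  #14 pop 5: in=[-5,5] → [-5,5] (no change)
  #15 pop 2: in=[-4,5] → [-5,5] (no change)

Fixpoint:
  val[0] = [0,5]
  val[1] = [-5,5]
  val[2] = [-5,5]
  val[3] = [-2,1]
  val[4] = [-4,5]
  val[5] = [-5,5]
  val[6] = [-4,4]
  val[7] = [-5,-1]

no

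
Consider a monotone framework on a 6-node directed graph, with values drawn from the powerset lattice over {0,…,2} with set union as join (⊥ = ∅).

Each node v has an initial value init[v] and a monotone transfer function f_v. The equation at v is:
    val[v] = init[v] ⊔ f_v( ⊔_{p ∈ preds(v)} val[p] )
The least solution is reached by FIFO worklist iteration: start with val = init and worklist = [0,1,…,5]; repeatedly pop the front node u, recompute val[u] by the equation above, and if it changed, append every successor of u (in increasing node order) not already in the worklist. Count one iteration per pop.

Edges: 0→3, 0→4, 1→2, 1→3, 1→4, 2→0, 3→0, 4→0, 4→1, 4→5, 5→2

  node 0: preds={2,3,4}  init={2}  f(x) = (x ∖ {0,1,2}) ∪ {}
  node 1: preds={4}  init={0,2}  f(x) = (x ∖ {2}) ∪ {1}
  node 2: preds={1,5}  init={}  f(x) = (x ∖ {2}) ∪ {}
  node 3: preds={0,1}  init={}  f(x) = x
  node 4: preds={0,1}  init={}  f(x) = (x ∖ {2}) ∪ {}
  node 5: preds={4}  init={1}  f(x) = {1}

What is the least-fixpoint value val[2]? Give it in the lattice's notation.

Trace (8 dequeues):
  [1] u=0 | in {} | out {2} | ==
  [2] u=1 | in {} | out {0,1,2} | prev {0,2} | push {}
  [3] u=2 | in {0,1,2} | out {0,1} | prev {} | push {0}
  [4] u=3 | in {0,1,2} | out {0,1,2} | prev {} | push {}
  [5] u=4 | in {0,1,2} | out {0,1} | prev {} | push {1}
  [6] u=5 | in {0,1} | out {1} | ==
  [7] u=0 | in {0,1,2} | out {2} | ==
  [8] u=1 | in {0,1} | out {0,1,2} | ==

Converged values:
  [0] {2}
  [1] {0,1,2}
  [2] {0,1}
  [3] {0,1,2}
  [4] {0,1}
  [5] {1}

{0,1}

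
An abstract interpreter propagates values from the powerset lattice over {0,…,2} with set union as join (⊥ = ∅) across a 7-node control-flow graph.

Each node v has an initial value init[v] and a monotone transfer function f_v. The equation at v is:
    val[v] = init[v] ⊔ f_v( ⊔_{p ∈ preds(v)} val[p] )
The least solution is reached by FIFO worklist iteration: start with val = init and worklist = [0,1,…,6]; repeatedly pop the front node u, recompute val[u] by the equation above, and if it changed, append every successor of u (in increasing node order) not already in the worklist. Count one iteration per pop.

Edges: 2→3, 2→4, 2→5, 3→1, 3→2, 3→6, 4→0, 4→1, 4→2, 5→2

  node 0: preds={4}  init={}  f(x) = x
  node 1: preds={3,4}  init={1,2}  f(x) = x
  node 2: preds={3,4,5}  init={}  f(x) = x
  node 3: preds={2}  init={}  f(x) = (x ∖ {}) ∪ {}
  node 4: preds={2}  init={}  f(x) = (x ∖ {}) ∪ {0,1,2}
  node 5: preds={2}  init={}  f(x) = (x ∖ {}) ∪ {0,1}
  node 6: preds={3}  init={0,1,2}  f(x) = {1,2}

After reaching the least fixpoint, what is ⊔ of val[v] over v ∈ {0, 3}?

{0,1,2}

Trace (16 dequeues):
  [1] u=0 | in {} | out {} | ==
  [2] u=1 | in {} | out {1,2} | ==
  [3] u=2 | in {} | out {} | ==
  [4] u=3 | in {} | out {} | ==
  [5] u=4 | in {} | out {0,1,2} | prev {} | push {0,1,2}
  [6] u=5 | in {} | out {0,1} | prev {} | push {}
  [7] u=6 | in {} | out {0,1,2} | ==
  [8] u=0 | in {0,1,2} | out {0,1,2} | prev {} | push {}
  [9] u=1 | in {0,1,2} | out {0,1,2} | prev {1,2} | push {}
  [10] u=2 | in {0,1,2} | out {0,1,2} | prev {} | push {3,4,5}
  [11] u=3 | in {0,1,2} | out {0,1,2} | prev {} | push {1,2,6}
  [12] u=4 | in {0,1,2} | out {0,1,2} | ==
  [13] u=5 | in {0,1,2} | out {0,1,2} | prev {0,1} | push {}
  [14] u=1 | in {0,1,2} | out {0,1,2} | ==
  [15] u=2 | in {0,1,2} | out {0,1,2} | ==
  [16] u=6 | in {0,1,2} | out {0,1,2} | ==

Converged values:
  [0] {0,1,2}
  [1] {0,1,2}
  [2] {0,1,2}
  [3] {0,1,2}
  [4] {0,1,2}
  [5] {0,1,2}
  [6] {0,1,2}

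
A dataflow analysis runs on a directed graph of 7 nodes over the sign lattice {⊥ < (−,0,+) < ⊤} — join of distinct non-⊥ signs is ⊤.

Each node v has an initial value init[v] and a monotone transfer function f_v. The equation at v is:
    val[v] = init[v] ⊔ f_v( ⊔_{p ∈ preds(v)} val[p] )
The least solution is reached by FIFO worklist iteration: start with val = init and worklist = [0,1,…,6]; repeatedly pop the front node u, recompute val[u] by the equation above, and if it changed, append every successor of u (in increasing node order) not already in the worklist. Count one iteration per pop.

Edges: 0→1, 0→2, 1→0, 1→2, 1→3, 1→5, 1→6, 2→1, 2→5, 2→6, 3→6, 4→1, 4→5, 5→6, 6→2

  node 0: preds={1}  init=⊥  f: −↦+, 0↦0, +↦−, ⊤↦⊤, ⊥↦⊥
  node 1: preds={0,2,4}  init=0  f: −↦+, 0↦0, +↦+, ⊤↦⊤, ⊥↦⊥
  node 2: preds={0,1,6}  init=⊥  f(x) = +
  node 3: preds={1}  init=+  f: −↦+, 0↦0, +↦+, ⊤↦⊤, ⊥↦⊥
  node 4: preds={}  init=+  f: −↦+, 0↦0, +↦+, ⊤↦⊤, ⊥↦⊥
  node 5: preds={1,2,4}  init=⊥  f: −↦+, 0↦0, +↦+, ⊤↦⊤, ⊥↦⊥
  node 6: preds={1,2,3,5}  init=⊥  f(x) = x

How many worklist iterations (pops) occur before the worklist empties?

10

Worklist (10 pops):
  #1 pop 0: in=0 → 0 (was ⊥); enqueue []
  #2 pop 1: in=⊤ → ⊤ (was 0); enqueue [0]
  #3 pop 2: in=⊤ → + (was ⊥); enqueue [1]
  #4 pop 3: in=⊤ → ⊤ (was +); enqueue []
  #5 pop 4: in=⊥ → + (no change)
  #6 pop 5: in=⊤ → ⊤ (was ⊥); enqueue []
  #7 pop 6: in=⊤ → ⊤ (was ⊥); enqueue [2]
  #8 pop 0: in=⊤ → ⊤ (was 0); enqueue []
  #9 pop 1: in=⊤ → ⊤ (no change)
  #10 pop 2: in=⊤ → + (no change)

Fixpoint:
  val[0] = ⊤
  val[1] = ⊤
  val[2] = +
  val[3] = ⊤
  val[4] = +
  val[5] = ⊤
  val[6] = ⊤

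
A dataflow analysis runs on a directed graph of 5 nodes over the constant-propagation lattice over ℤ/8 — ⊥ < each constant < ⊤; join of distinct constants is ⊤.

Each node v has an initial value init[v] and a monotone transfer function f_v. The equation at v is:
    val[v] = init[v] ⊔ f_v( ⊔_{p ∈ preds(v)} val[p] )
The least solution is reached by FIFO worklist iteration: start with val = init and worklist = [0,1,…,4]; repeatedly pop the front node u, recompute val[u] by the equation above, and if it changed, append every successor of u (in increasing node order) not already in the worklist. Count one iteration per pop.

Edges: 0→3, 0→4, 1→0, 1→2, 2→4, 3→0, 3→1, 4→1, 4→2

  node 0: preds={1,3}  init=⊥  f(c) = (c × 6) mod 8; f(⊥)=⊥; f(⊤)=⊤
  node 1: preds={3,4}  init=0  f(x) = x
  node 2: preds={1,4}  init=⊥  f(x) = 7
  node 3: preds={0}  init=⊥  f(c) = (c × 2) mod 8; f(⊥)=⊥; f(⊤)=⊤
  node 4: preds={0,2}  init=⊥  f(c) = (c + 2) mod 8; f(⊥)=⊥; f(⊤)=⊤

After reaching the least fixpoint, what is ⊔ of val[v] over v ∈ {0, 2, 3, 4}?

Worklist (13 pops):
  #1 pop 0: in=0 → 0 (was ⊥); enqueue []
  #2 pop 1: in=⊥ → 0 (no change)
  #3 pop 2: in=0 → 7 (was ⊥); enqueue []
  #4 pop 3: in=0 → 0 (was ⊥); enqueue [0,1]
  #5 pop 4: in=⊤ → ⊤ (was ⊥); enqueue [2]
  #6 pop 0: in=0 → 0 (no change)
  #7 pop 1: in=⊤ → ⊤ (was 0); enqueue [0]
  #8 pop 2: in=⊤ → 7 (no change)
  #9 pop 0: in=⊤ → ⊤ (was 0); enqueue [3,4]
  #10 pop 3: in=⊤ → ⊤ (was 0); enqueue [0,1]
  #11 pop 4: in=⊤ → ⊤ (no change)
  #12 pop 0: in=⊤ → ⊤ (no change)
  #13 pop 1: in=⊤ → ⊤ (no change)

Fixpoint:
  val[0] = ⊤
  val[1] = ⊤
  val[2] = 7
  val[3] = ⊤
  val[4] = ⊤

⊤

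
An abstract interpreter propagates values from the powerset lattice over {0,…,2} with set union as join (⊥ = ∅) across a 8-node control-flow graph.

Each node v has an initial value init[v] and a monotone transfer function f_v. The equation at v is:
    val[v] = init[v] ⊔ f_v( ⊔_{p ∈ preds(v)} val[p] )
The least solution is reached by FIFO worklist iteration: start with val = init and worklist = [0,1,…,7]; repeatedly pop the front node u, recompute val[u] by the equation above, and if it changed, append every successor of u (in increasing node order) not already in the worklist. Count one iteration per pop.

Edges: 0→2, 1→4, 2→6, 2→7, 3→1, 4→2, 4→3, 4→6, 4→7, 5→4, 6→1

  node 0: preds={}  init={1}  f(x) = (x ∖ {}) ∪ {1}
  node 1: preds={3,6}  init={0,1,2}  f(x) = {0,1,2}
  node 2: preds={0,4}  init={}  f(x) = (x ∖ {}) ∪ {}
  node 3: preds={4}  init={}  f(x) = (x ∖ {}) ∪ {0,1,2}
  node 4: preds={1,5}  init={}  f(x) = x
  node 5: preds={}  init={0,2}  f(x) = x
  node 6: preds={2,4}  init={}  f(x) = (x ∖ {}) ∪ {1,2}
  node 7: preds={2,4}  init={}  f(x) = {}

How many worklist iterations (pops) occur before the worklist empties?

Iteration log — 13 steps:
  step 1. node 0  ⊔preds={}  new={1}  stable
  step 2. node 1  ⊔preds={}  new={0,1,2}  stable
  step 3. node 2  ⊔preds={1}  new={1}  old={}  +wl: 
  step 4. node 3  ⊔preds={}  new={0,1,2}  old={}  +wl: 1
  step 5. node 4  ⊔preds={0,1,2}  new={0,1,2}  old={}  +wl: 2,3
  step 6. node 5  ⊔preds={}  new={0,2}  stable
  step 7. node 6  ⊔preds={0,1,2}  new={0,1,2}  old={}  +wl: 
  step 8. node 7  ⊔preds={0,1,2}  new={}  stable
  step 9. node 1  ⊔preds={0,1,2}  new={0,1,2}  stable
  step 10. node 2  ⊔preds={0,1,2}  new={0,1,2}  old={1}  +wl: 6,7
  step 11. node 3  ⊔preds={0,1,2}  new={0,1,2}  stable
  step 12. node 6  ⊔preds={0,1,2}  new={0,1,2}  stable
  step 13. node 7  ⊔preds={0,1,2}  new={}  stable

Least fixpoint reached:
  node 0: {1}
  node 1: {0,1,2}
  node 2: {0,1,2}
  node 3: {0,1,2}
  node 4: {0,1,2}
  node 5: {0,2}
  node 6: {0,1,2}
  node 7: {}

13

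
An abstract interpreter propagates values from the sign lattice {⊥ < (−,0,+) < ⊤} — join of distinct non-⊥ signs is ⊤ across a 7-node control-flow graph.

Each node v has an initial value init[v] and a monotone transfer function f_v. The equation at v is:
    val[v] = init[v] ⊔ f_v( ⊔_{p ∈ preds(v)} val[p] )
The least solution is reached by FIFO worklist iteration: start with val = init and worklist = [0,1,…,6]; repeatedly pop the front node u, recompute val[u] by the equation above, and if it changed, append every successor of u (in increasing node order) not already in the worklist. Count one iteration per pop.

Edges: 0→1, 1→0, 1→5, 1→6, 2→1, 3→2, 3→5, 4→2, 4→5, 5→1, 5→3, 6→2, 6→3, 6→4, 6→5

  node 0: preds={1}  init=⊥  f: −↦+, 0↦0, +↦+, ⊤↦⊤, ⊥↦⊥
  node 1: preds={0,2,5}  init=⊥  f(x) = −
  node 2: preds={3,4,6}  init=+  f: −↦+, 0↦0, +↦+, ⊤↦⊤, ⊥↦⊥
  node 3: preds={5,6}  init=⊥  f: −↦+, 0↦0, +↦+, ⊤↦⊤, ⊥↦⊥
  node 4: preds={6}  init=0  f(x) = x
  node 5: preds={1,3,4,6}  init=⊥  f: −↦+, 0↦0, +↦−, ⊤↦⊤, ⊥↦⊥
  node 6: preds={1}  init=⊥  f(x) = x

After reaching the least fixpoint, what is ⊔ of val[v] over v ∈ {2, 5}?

⊤

Trace (14 dequeues):
  [1] u=0 | in ⊥ | out ⊥ | ==
  [2] u=1 | in + | out − | prev ⊥ | push {0}
  [3] u=2 | in 0 | out ⊤ | prev + | push {1}
  [4] u=3 | in ⊥ | out ⊥ | ==
  [5] u=4 | in ⊥ | out 0 | ==
  [6] u=5 | in ⊤ | out ⊤ | prev ⊥ | push {3}
  [7] u=6 | in − | out − | prev ⊥ | push {2,4,5}
  [8] u=0 | in − | out + | prev ⊥ | push {}
  [9] u=1 | in ⊤ | out − | ==
  [10] u=3 | in ⊤ | out ⊤ | prev ⊥ | push {}
  [11] u=2 | in ⊤ | out ⊤ | ==
  [12] u=4 | in − | out ⊤ | prev 0 | push {2}
  [13] u=5 | in ⊤ | out ⊤ | ==
  [14] u=2 | in ⊤ | out ⊤ | ==

Converged values:
  [0] +
  [1] −
  [2] ⊤
  [3] ⊤
  [4] ⊤
  [5] ⊤
  [6] −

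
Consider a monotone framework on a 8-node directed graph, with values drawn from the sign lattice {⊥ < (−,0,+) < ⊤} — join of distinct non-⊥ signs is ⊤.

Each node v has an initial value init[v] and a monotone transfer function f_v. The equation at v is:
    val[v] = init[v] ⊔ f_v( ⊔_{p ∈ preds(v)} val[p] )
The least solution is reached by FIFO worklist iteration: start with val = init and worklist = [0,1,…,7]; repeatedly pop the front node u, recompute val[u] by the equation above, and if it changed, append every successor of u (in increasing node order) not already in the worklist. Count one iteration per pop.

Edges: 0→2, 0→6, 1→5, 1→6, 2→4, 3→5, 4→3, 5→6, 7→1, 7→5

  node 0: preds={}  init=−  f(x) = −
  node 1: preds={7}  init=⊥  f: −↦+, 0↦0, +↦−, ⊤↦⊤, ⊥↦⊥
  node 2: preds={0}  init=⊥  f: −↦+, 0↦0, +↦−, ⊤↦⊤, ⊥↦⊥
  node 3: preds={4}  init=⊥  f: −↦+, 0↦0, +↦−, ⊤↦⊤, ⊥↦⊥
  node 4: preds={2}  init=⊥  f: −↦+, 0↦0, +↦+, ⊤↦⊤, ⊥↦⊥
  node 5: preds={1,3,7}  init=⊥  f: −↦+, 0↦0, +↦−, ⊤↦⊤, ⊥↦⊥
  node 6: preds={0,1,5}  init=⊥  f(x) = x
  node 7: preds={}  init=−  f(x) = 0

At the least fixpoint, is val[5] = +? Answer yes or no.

no

Trace (12 dequeues):
  [1] u=0 | in ⊥ | out − | ==
  [2] u=1 | in − | out + | prev ⊥ | push {}
  [3] u=2 | in − | out + | prev ⊥ | push {}
  [4] u=3 | in ⊥ | out ⊥ | ==
  [5] u=4 | in + | out + | prev ⊥ | push {3}
  [6] u=5 | in ⊤ | out ⊤ | prev ⊥ | push {}
  [7] u=6 | in ⊤ | out ⊤ | prev ⊥ | push {}
  [8] u=7 | in ⊥ | out ⊤ | prev − | push {1,5}
  [9] u=3 | in + | out − | prev ⊥ | push {}
  [10] u=1 | in ⊤ | out ⊤ | prev + | push {6}
  [11] u=5 | in ⊤ | out ⊤ | ==
  [12] u=6 | in ⊤ | out ⊤ | ==

Converged values:
  [0] −
  [1] ⊤
  [2] +
  [3] −
  [4] +
  [5] ⊤
  [6] ⊤
  [7] ⊤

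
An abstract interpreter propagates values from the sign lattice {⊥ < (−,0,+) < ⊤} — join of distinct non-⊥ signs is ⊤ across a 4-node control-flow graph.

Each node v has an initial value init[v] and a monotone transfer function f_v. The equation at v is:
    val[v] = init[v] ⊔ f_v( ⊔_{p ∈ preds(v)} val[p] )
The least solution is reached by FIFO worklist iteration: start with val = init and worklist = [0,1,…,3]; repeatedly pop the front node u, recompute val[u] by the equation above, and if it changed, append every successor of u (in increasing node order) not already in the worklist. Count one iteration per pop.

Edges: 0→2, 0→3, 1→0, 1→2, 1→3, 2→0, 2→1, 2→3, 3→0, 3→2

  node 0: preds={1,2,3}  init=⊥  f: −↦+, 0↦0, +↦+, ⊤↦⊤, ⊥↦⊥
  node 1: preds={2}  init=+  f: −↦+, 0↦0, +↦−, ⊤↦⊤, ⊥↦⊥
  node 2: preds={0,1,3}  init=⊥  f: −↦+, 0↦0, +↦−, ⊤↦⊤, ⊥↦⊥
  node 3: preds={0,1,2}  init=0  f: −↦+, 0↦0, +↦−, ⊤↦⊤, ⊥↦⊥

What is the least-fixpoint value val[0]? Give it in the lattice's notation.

Worklist (9 pops):
  #1 pop 0: in=⊤ → ⊤ (was ⊥); enqueue []
  #2 pop 1: in=⊥ → + (no change)
  #3 pop 2: in=⊤ → ⊤ (was ⊥); enqueue [0,1]
  #4 pop 3: in=⊤ → ⊤ (was 0); enqueue [2]
  #5 pop 0: in=⊤ → ⊤ (no change)
  #6 pop 1: in=⊤ → ⊤ (was +); enqueue [0,3]
  #7 pop 2: in=⊤ → ⊤ (no change)
  #8 pop 0: in=⊤ → ⊤ (no change)
  #9 pop 3: in=⊤ → ⊤ (no change)

Fixpoint:
  val[0] = ⊤
  val[1] = ⊤
  val[2] = ⊤
  val[3] = ⊤

⊤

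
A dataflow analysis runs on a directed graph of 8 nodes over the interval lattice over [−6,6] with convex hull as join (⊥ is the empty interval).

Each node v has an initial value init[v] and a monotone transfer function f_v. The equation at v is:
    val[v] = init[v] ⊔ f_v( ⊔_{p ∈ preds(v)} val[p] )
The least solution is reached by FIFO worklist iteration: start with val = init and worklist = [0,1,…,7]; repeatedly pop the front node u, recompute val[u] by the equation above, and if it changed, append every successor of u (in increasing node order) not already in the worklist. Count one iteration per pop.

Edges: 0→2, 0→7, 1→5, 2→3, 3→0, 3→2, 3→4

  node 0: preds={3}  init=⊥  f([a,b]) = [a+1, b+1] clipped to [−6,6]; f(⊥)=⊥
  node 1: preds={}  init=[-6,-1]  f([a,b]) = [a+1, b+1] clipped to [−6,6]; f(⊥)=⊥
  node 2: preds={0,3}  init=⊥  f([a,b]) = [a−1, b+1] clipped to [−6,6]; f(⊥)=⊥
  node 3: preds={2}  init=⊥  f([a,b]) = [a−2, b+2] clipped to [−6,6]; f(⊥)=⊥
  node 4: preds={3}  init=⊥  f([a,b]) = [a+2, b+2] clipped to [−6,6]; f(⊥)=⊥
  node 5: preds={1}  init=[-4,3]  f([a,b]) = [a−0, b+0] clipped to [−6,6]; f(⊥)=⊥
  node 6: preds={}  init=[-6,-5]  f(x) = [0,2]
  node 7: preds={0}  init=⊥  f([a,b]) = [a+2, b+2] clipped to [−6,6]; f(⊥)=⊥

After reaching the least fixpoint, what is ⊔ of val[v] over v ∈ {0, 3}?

⊥

Trace (8 dequeues):
  [1] u=0 | in ⊥ | out ⊥ | ==
  [2] u=1 | in ⊥ | out [-6,-1] | ==
  [3] u=2 | in ⊥ | out ⊥ | ==
  [4] u=3 | in ⊥ | out ⊥ | ==
  [5] u=4 | in ⊥ | out ⊥ | ==
  [6] u=5 | in [-6,-1] | out [-6,3] | prev [-4,3] | push {}
  [7] u=6 | in ⊥ | out [-6,2] | prev [-6,-5] | push {}
  [8] u=7 | in ⊥ | out ⊥ | ==

Converged values:
  [0] ⊥
  [1] [-6,-1]
  [2] ⊥
  [3] ⊥
  [4] ⊥
  [5] [-6,3]
  [6] [-6,2]
  [7] ⊥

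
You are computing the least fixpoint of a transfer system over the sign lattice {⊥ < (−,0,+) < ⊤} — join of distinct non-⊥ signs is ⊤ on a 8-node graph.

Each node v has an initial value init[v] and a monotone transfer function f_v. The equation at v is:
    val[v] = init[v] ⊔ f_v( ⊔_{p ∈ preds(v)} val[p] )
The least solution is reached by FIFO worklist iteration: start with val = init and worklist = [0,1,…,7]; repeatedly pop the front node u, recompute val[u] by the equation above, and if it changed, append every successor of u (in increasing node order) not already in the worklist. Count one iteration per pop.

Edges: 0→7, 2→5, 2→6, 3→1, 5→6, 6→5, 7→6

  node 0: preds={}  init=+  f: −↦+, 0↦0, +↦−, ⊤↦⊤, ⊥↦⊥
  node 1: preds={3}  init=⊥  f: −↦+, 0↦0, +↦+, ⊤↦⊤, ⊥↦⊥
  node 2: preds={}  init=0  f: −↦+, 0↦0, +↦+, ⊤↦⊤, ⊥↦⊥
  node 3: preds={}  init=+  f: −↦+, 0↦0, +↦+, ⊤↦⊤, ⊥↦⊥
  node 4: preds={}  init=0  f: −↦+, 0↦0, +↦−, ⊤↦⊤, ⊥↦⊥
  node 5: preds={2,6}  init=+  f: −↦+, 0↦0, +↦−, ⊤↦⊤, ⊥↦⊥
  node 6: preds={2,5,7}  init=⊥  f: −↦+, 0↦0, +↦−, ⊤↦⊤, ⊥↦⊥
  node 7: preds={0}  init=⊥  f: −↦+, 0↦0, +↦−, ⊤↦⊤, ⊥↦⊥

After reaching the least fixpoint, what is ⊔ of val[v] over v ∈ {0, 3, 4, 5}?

Worklist (10 pops):
  #1 pop 0: in=⊥ → + (no change)
  #2 pop 1: in=+ → + (was ⊥); enqueue []
  #3 pop 2: in=⊥ → 0 (no change)
  #4 pop 3: in=⊥ → + (no change)
  #5 pop 4: in=⊥ → 0 (no change)
  #6 pop 5: in=0 → ⊤ (was +); enqueue []
  #7 pop 6: in=⊤ → ⊤ (was ⊥); enqueue [5]
  #8 pop 7: in=+ → − (was ⊥); enqueue [6]
  #9 pop 5: in=⊤ → ⊤ (no change)
  #10 pop 6: in=⊤ → ⊤ (no change)

Fixpoint:
  val[0] = +
  val[1] = +
  val[2] = 0
  val[3] = +
  val[4] = 0
  val[5] = ⊤
  val[6] = ⊤
  val[7] = −

⊤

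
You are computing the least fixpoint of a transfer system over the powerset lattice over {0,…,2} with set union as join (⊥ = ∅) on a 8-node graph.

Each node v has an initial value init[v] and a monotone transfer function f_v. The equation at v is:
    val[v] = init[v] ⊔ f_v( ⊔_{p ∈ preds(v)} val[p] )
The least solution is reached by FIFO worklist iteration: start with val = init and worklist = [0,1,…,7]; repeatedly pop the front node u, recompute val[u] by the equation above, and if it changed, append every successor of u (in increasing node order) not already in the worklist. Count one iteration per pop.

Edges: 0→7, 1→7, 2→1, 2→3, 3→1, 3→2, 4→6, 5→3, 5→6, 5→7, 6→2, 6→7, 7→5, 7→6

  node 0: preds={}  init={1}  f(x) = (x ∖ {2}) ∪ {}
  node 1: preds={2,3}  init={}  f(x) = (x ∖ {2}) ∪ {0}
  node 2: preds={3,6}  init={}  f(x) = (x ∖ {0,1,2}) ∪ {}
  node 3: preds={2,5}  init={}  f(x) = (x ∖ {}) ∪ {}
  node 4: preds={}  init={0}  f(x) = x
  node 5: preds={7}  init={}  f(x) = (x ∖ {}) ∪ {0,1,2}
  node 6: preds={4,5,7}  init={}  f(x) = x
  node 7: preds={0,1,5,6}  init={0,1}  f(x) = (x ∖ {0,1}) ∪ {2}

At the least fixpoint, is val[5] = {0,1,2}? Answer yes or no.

yes

Iteration log — 14 steps:
  step 1. node 0  ⊔preds={}  new={1}  stable
  step 2. node 1  ⊔preds={}  new={0}  old={}  +wl: 
  step 3. node 2  ⊔preds={}  new={}  stable
  step 4. node 3  ⊔preds={}  new={}  stable
  step 5. node 4  ⊔preds={}  new={0}  stable
  step 6. node 5  ⊔preds={0,1}  new={0,1,2}  old={}  +wl: 3
  step 7. node 6  ⊔preds={0,1,2}  new={0,1,2}  old={}  +wl: 2
  step 8. node 7  ⊔preds={0,1,2}  new={0,1,2}  old={0,1}  +wl: 5,6
  step 9. node 3  ⊔preds={0,1,2}  new={0,1,2}  old={}  +wl: 1
  step 10. node 2  ⊔preds={0,1,2}  new={}  stable
  step 11. node 5  ⊔preds={0,1,2}  new={0,1,2}  stable
  step 12. node 6  ⊔preds={0,1,2}  new={0,1,2}  stable
  step 13. node 1  ⊔preds={0,1,2}  new={0,1}  old={0}  +wl: 7
  step 14. node 7  ⊔preds={0,1,2}  new={0,1,2}  stable

Least fixpoint reached:
  node 0: {1}
  node 1: {0,1}
  node 2: {}
  node 3: {0,1,2}
  node 4: {0}
  node 5: {0,1,2}
  node 6: {0,1,2}
  node 7: {0,1,2}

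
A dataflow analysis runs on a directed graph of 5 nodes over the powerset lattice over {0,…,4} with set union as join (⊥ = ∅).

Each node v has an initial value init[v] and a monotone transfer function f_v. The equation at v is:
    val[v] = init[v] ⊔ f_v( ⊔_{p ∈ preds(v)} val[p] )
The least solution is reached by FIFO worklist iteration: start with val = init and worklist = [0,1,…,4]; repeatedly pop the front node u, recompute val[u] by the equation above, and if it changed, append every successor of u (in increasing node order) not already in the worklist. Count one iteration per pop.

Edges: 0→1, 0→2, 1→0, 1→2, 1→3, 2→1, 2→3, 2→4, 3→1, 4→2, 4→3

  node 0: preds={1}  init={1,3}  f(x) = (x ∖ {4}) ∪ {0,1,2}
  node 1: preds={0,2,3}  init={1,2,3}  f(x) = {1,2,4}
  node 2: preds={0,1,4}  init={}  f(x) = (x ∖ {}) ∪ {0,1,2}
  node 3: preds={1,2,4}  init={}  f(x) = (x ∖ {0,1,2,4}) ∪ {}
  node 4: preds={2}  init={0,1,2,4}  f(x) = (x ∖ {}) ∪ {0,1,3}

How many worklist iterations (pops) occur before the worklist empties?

Iteration log — 9 steps:
  step 1. node 0  ⊔preds={1,2,3}  new={0,1,2,3}  old={1,3}  +wl: 
  step 2. node 1  ⊔preds={0,1,2,3}  new={1,2,3,4}  old={1,2,3}  +wl: 0
  step 3. node 2  ⊔preds={0,1,2,3,4}  new={0,1,2,3,4}  old={}  +wl: 1
  step 4. node 3  ⊔preds={0,1,2,3,4}  new={3}  old={}  +wl: 
  step 5. node 4  ⊔preds={0,1,2,3,4}  new={0,1,2,3,4}  old={0,1,2,4}  +wl: 2,3
  step 6. node 0  ⊔preds={1,2,3,4}  new={0,1,2,3}  stable
  step 7. node 1  ⊔preds={0,1,2,3,4}  new={1,2,3,4}  stable
  step 8. node 2  ⊔preds={0,1,2,3,4}  new={0,1,2,3,4}  stable
  step 9. node 3  ⊔preds={0,1,2,3,4}  new={3}  stable

Least fixpoint reached:
  node 0: {0,1,2,3}
  node 1: {1,2,3,4}
  node 2: {0,1,2,3,4}
  node 3: {3}
  node 4: {0,1,2,3,4}

9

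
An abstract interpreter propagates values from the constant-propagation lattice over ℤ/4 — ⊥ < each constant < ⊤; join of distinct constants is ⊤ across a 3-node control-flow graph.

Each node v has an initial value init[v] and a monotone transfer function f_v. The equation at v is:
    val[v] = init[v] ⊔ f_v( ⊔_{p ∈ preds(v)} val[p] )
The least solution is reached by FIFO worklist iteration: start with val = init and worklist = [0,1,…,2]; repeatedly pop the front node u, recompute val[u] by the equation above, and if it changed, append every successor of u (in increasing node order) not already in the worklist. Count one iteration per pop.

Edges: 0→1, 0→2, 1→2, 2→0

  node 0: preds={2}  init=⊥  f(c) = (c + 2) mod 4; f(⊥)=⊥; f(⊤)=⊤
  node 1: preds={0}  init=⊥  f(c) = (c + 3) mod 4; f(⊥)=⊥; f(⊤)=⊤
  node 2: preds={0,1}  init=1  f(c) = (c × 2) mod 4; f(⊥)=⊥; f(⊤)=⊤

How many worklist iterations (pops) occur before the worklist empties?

6

Worklist (6 pops):
  #1 pop 0: in=1 → 3 (was ⊥); enqueue []
  #2 pop 1: in=3 → 2 (was ⊥); enqueue []
  #3 pop 2: in=⊤ → ⊤ (was 1); enqueue [0]
  #4 pop 0: in=⊤ → ⊤ (was 3); enqueue [1,2]
  #5 pop 1: in=⊤ → ⊤ (was 2); enqueue []
  #6 pop 2: in=⊤ → ⊤ (no change)

Fixpoint:
  val[0] = ⊤
  val[1] = ⊤
  val[2] = ⊤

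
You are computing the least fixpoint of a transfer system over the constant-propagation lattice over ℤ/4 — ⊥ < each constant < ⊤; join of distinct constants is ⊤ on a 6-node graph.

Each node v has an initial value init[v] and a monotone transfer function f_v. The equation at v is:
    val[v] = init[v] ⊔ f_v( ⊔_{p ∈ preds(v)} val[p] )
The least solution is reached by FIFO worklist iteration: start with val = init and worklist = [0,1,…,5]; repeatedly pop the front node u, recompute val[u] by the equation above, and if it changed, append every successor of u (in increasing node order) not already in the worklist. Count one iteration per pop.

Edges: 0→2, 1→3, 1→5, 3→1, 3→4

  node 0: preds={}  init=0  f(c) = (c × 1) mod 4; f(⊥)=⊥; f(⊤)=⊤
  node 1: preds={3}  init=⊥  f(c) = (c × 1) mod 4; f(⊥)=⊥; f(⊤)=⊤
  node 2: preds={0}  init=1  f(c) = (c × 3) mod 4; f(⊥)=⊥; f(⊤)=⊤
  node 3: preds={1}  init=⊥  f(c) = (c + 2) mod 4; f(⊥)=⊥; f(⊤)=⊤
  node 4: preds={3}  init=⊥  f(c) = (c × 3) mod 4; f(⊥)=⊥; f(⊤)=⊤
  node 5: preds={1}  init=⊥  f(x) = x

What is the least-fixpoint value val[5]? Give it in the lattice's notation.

⊥

Iteration log — 6 steps:
  step 1. node 0  ⊔preds=⊥  new=0  stable
  step 2. node 1  ⊔preds=⊥  new=⊥  stable
  step 3. node 2  ⊔preds=0  new=⊤  old=1  +wl: 
  step 4. node 3  ⊔preds=⊥  new=⊥  stable
  step 5. node 4  ⊔preds=⊥  new=⊥  stable
  step 6. node 5  ⊔preds=⊥  new=⊥  stable

Least fixpoint reached:
  node 0: 0
  node 1: ⊥
  node 2: ⊤
  node 3: ⊥
  node 4: ⊥
  node 5: ⊥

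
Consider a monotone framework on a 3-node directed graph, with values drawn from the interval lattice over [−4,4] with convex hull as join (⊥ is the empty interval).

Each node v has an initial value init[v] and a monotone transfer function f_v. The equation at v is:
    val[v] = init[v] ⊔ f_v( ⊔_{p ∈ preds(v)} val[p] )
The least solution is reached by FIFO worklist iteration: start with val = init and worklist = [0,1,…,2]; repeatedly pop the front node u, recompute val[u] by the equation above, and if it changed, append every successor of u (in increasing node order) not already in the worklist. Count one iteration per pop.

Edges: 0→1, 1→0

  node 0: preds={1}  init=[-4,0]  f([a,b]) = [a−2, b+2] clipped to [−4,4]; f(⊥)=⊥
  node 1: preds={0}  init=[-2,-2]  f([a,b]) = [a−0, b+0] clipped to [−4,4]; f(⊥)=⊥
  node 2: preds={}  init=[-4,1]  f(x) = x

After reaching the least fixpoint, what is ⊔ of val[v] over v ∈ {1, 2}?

Worklist (8 pops):
  #1 pop 0: in=[-2,-2] → [-4,0] (no change)
  #2 pop 1: in=[-4,0] → [-4,0] (was [-2,-2]); enqueue [0]
  #3 pop 2: in=⊥ → [-4,1] (no change)
  #4 pop 0: in=[-4,0] → [-4,2] (was [-4,0]); enqueue [1]
  #5 pop 1: in=[-4,2] → [-4,2] (was [-4,0]); enqueue [0]
  #6 pop 0: in=[-4,2] → [-4,4] (was [-4,2]); enqueue [1]
  #7 pop 1: in=[-4,4] → [-4,4] (was [-4,2]); enqueue [0]
  #8 pop 0: in=[-4,4] → [-4,4] (no change)

Fixpoint:
  val[0] = [-4,4]
  val[1] = [-4,4]
  val[2] = [-4,1]

[-4,4]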